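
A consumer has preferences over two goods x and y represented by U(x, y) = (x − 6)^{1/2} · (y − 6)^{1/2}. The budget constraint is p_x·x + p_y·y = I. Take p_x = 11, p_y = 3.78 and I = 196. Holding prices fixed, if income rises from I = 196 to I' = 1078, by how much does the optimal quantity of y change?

This is Cobb-Douglas in (x−6, y−6): tangency gives 0.5·p_y·(y−6) = 0.5·p_x·(x−6).
Substituting into the budget: x* = 6 + 0.5·(I − 6·p_x − 6·p_y)/p_x, and y* = 6 + 0.5·(…)/p_y.
Discretionary income = 196 − 6·11 − 6·3.78 = 107.32; y* = 6 + 0.5·107.32/3.78 = 20.1958.
At I' = 1078: y* = 136.8624. Change: 136.8624 − 20.1958 = 116.6667.

Δy* = 116.6667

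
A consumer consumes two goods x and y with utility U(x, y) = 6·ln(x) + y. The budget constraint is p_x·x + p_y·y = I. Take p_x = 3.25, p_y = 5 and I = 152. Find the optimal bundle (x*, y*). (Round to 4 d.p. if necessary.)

MU_x = 6/x, MU_y = 1. Tangency: 6/x = p_x/p_y.
So x*(p_x,p_y) = 6·p_y/p_x, independent of income; and y* = (I − 6·p_y)/p_y.
At the given prices: x* = 6·5/3.25 = 9.2308, and y* = 24.4.

x* = 9.2308, y* = 24.4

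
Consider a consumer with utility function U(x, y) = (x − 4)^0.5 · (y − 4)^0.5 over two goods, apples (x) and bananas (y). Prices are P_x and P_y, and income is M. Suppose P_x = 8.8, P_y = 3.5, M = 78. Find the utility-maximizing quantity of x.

After buying the subsistence bundle (4, 4), a share 0.5 of the remaining income goes to x: x* = 4 + 0.5·(M − 4P_x − 4P_y)/P_x.
Discretionary income = 78 − 4·8.8 − 4·3.5 = 28.8; x* = 4 + 0.5·28.8/8.8 = 5.6364.

x* = 5.6364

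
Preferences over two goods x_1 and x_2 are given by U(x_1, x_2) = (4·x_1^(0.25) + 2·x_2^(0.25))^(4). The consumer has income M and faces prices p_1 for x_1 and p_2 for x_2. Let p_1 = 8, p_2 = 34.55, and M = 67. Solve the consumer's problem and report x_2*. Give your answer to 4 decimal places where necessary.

x_2* = 0.38

From the CES first-order condition, 2·(x_2/x_1)^(0.75) = p_1/p_2.
Hence x_2/x_1 = ((1/2)·p_1/p_2)^(1/(0.75)), i.e. raised to the 4/3 power.
With the ratio pinned down, the budget gives x_1* = M/(p_1 + p_2·(x_2/x_1)) and x_2* = (x_2/x_1)·x_1*.
Numerically x_2/x_1 = 0.056426, so x_1* = 67/(8 + 34.55·0.056426) = 6.734 and x_2* = 0.056426·6.734 = 0.38.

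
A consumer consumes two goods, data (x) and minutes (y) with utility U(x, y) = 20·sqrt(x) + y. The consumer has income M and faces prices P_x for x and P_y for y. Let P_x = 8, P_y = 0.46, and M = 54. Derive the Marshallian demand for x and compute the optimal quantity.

x* = 0.3306

Set MRS = P_x/P_y: 10·x^(−1/2) = P_x/P_y.
Thus x* = (10·P_y/P_x)² — independent of M — with the rest of income spent on y.
Plugging in: x* = (10·0.46/8)² = 0.3306.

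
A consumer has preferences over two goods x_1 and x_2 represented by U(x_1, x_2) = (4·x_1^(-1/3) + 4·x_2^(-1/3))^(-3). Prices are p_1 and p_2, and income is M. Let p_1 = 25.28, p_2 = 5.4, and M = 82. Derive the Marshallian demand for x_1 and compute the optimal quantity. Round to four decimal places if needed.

MRS = MU_x_1/MU_x_2 = (x_2/x_1)^(4/3). Set equal to p_1/p_2.
Solve for the ratio: x_2/x_1 = [p_1/p_2]^(0.75).
Substitute x_2 = (x_2/x_1)·x_1 into the budget: x_1* = M/(p_1 + p_2·(x_2/x_1)).
Numerically x_2/x_1 = 3.18264, so x_1* = 82/(25.28 + 5.4·3.18264) = 1.9309.

x_1* = 1.9309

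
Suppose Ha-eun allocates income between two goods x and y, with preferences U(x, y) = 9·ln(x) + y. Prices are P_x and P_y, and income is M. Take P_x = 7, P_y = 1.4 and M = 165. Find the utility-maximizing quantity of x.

x* = 1.8

At the given prices: x* = 9·1.4/7 = 1.8.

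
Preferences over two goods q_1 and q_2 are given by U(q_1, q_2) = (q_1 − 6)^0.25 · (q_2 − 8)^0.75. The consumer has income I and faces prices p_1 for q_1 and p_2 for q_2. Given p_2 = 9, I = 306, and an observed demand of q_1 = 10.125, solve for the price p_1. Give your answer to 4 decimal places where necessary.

p_1 = 10.4

MRS = (1/3)·(q_2−8)/(q_1−6). Tangency with p_1/p_2 gives q_2−8 = 3·(p_1/p_2)·(q_1−6).
Substituting into the budget: q_1* = 6 + 0.25·(I − 6·p_1 − 8·p_2)/p_1, and q_2* = 8 + 0.75·(…)/p_2.
Set q_1* = 10.125 in the demand function and solve for p_1: p_1 = 10.4.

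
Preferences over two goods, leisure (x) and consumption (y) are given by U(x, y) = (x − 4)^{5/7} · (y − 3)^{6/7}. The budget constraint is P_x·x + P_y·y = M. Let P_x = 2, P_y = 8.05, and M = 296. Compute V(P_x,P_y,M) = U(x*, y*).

MRS = (5/6)·(y−3)/(x−4). Tangency with P_x/P_y gives y−3 = (6/5)·(P_x/P_y)·(x−4).
Substituting into the budget: x* = 4 + 5/11·(M − 4·P_x − 3·P_y)/P_x, and y* = 3 + 6/11·(…)/P_y.
Discretionary income = 296 − 4·2 − 3·8.05 = 263.85; x* = 4 + 5/11·263.85/2 = 63.9659; y* = 3 + 6/11·263.85/8.05 = 20.878.
Utility at the optimum: U(63.9659, 20.878) = 220.4696.

V = 220.4696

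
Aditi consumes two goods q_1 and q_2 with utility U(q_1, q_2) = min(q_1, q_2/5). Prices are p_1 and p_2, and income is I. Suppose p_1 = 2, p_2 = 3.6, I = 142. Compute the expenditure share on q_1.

share on q_1 = 0.1

With perfect complements, no substitution: consume in ratio q_1:q_2 = 1:5.
Budget: p_1·q_1 + p_2·5·q_1 = I, so (p_1 + 5·p_2)·q_1 = I.
Demand: q_1*(p_1,p_2,I) = I/(p_1 + 5·p_2), q_2* = 5·I/(p_1 + 5·p_2).
Here 2 + 5·3.6 = 20, giving q_1* = 7.1 and q_2* = 35.5.
Expenditure on q_1: 2·7.1 = 14.2; share = 0.1.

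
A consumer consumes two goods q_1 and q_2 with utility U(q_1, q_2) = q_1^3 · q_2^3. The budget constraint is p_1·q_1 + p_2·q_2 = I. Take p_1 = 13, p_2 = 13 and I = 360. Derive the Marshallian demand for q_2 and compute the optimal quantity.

q_2* = 13.8462

Demand: q_1*(p_1,p_2,I) = 0.5·I/p_1 and q_2* = 0.5·I/p_2.
At p_1=13, p_2=13, I=360: q_2* = 0.5·360/13 = 13.8462.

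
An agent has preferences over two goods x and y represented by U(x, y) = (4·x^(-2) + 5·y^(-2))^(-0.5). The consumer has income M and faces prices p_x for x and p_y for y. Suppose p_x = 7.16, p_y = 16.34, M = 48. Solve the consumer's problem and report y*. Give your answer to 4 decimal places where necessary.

From the CES first-order condition, (4/5)·(y/x)^(3) = p_x/p_y.
Solve for the ratio: y/x = [(5/4)·p_x/p_y]^(1/3).
Substitute y = (y/x)·x into the budget: x* = M/(p_x + p_y·(y/x)).
Numerically y/x = 0.818195, so x* = 48/(7.16 + 16.34·0.818195) = 2.3381 and y* = 0.818195·2.3381 = 1.913.

y* = 1.913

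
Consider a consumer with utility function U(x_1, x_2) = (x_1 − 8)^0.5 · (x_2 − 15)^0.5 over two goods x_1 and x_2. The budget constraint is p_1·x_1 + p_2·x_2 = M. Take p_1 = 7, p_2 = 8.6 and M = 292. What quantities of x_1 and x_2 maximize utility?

x_1* = 15.6429, x_2* = 21.2209

This is Cobb-Douglas in (x_1−8, x_2−15): tangency gives 0.5·p_2·(x_2−15) = 0.5·p_1·(x_1−8).
Substituting into the budget: x_1* = 8 + 0.5·(M − 8·p_1 − 15·p_2)/p_1, and x_2* = 15 + 0.5·(…)/p_2.
Discretionary income = 292 − 8·7 − 15·8.6 = 107; x_1* = 8 + 0.5·107/7 = 15.6429; x_2* = 15 + 0.5·107/8.6 = 21.2209.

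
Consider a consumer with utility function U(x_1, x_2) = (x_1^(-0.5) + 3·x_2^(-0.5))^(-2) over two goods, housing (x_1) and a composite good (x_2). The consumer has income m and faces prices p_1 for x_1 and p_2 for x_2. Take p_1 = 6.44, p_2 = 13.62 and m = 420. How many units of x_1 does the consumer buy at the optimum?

MU_x_1 ∝ x_1^(-1.5), MU_x_2 ∝ 3·x_2^(-1.5), so MRS = (1/3)·(x_2/x_1)^(1.5) = p_1/p_2.
Hence x_2/x_1 = (3·p_1/p_2)^(1/(1.5)), i.e. raised to the 2/3 power.
With the ratio pinned down, the budget gives x_1* = m/(p_1 + p_2·(x_2/x_1)) and x_2* = (x_2/x_1)·x_1*.
Numerically x_2/x_1 = 1.262467, so x_1* = 420/(6.44 + 13.62·1.262467) = 17.7704.

x_1* = 17.7704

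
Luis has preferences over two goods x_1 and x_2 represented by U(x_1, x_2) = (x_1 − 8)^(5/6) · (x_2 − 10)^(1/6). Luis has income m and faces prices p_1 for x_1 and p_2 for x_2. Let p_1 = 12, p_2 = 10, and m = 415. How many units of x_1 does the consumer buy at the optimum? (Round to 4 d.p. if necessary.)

MRS = 5·(x_2−10)/(x_1−8). Tangency with p_1/p_2 gives x_2−10 = (1/5)·(p_1/p_2)·(x_1−8).
Substituting into the budget: x_1* = 8 + 5/6·(m − 8·p_1 − 10·p_2)/p_1, and x_2* = 10 + 1/6·(…)/p_2.
Discretionary income = 415 − 8·12 − 10·10 = 219; x_1* = 8 + 5/6·219/12 = 23.2083.

x_1* = 23.2083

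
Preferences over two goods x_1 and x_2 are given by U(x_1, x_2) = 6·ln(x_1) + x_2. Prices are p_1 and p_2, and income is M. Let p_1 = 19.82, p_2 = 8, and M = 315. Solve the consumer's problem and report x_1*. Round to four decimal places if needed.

x_1* = 2.4218

Set MRS = p_1/p_2: (6/x_1)/1 = p_1/p_2.
So x_1*(p_1,p_2) = 6·p_2/p_1, independent of income; and x_2* = (M − 6·p_2)/p_2.
At the given prices: x_1* = 6·8/19.82 = 2.4218.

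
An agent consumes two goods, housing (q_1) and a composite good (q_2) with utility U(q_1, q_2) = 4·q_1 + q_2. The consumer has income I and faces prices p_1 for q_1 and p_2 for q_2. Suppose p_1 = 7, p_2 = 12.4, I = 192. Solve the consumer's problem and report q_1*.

q_1* = 27.4286

Perfect substitutes: compare marginal utility per dollar. 4/p_1 vs 1/p_2 → 0.5714 vs 0.0806.
q_1 gives more utility per dollar, so spend all income on q_1: q_1* = I/p_1, q_2* = 0.
Numerically: q_1* = 27.4286, q_2* = 0.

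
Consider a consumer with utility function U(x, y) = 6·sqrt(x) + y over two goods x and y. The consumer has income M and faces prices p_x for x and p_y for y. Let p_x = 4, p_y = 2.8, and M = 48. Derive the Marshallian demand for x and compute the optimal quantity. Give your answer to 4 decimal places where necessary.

x* = 4.41

Set MRS = p_x/p_y: 3·x^(−1/2) = p_x/p_y.
Solve: √x = 3·p_y/p_x, so x*(p_x,p_y) = (3·p_y/p_x)², and y* = (M − p_x·x*)/p_y.
Plugging in: x* = (3·2.8/4)² = 4.41.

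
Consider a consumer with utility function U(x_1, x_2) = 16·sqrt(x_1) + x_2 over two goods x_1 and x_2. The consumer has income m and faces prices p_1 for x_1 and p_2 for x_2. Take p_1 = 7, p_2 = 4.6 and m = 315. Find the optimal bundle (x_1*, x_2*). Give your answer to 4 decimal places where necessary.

Utility is quasi-linear in x_2; the FOC for x_1 is 8/√x_1 = p_1/p_2.
Thus x_1* = (8·p_2/p_1)² — independent of m — with the rest of income spent on x_2.
Plugging in: x_1* = (8·4.6/7)² = 27.6376, x_2* = 26.4211.

x_1* = 27.6376, x_2* = 26.4211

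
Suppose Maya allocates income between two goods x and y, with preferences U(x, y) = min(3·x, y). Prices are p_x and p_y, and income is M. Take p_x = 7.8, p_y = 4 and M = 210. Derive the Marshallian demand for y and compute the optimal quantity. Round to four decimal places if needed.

y* = 31.8182

With perfect complements, no substitution: consume in ratio x:y = 1:3.
Budget: p_x·x + p_y·3·x = M, so (p_x + 3·p_y)·x = M.
Demand: x*(p_x,p_y,M) = M/(p_x + 3·p_y), y* = 3·M/(p_x + 3·p_y).
Here 7.8 + 3·4 = 19.8, giving y* = 31.8182.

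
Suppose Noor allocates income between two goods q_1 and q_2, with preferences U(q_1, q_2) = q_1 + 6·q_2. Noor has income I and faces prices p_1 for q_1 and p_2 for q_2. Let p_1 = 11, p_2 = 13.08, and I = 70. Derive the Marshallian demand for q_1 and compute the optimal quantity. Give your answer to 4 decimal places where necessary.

q_1* = 0

Perfect substitutes: compare marginal utility per dollar. 1/p_1 vs 6/p_2 → 0.0909 vs 0.4587.
q_2 gives more utility per dollar, so spend all income on q_2: q_2* = I/p_2, q_1* = 0.
Numerically: q_1* = 0, q_2* = 5.3517.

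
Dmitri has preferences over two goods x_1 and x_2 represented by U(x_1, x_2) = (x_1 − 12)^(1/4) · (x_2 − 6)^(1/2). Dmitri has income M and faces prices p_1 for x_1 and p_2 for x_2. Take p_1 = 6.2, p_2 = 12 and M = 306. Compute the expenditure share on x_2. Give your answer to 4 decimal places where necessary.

share on x_2 = 0.583

Substituting into the budget: x_1* = 12 + 1/3·(M − 12·p_1 − 6·p_2)/p_1, and x_2* = 6 + 2/3·(…)/p_2.
Discretionary income = 306 − 12·6.2 − 6·12 = 159.6; x_1* = 12 + 1/3·159.6/6.2 = 20.5806; x_2* = 6 + 2/3·159.6/12 = 14.8667.
Expenditure on x_2: 12·14.8667 = 178.4; share = 0.583.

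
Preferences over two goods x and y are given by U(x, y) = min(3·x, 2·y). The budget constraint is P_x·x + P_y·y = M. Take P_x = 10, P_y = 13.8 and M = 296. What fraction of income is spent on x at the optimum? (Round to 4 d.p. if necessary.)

share on x = 0.3257

With perfect complements, no substitution: consume in ratio x:y = 2:3.
Budget: P_x·x + P_y·(3/2)·x = M, so (2·P_x + 3·P_y)·x = 2·M.
Demand: x*(P_x,P_y,M) = 2·M/(2·P_x + 3·P_y), y* = 3·M/(2·P_x + 3·P_y).
Here 2·10 + 3·13.8 = 61.4, giving x* = 9.6417 and y* = 14.4625.
Expenditure on x: 10·9.6417 = 96.4169; share = 0.3257.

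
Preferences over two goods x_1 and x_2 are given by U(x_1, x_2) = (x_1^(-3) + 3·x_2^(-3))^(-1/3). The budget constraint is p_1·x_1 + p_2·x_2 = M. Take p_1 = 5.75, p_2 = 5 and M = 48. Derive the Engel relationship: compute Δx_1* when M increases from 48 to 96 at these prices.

From the CES first-order condition, (1/3)·(x_2/x_1)^(4) = p_1/p_2.
Solve for the ratio: x_2/x_1 = [3·p_1/p_2]^(0.25).
With the ratio pinned down, the budget gives x_1* = M/(p_1 + p_2·(x_2/x_1)) and x_2* = (x_2/x_1)·x_1*.
Numerically x_2/x_1 = 1.362871, so x_1* = 48/(5.75 + 5·1.362871) = 3.8203.
At M' = 96: x_1* = 7.6407. Change: 7.6407 − 3.8203 = 3.8203.

Δx_1* = 3.8203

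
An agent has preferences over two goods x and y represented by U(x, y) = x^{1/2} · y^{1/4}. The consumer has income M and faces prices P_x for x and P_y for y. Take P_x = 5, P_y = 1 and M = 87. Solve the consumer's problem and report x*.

x* = 11.6

Demand: x*(P_x,P_y,M) = 2/3·M/P_x and y* = 1/3·M/P_y.
At P_x=5, P_y=1, M=87: x* = 2/3·87/5 = 11.6.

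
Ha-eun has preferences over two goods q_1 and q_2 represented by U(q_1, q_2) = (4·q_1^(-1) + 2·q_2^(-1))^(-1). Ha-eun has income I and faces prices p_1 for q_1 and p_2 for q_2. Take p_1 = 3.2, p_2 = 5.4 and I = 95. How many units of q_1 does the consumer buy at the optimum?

q_1* = 15.4739

MRS = MU_q_1/MU_q_2 = 2·(q_2/q_1)^(2). Set equal to p_1/p_2.
Hence q_2/q_1 = ((1/2)·p_1/p_2)^(1/(2)), i.e. raised to the 0.5 power.
Substitute q_2 = (q_2/q_1)·q_1 into the budget: q_1* = I/(p_1 + p_2·(q_2/q_1)).
Numerically q_2/q_1 = 0.544331, so q_1* = 95/(3.2 + 5.4·0.544331) = 15.4739.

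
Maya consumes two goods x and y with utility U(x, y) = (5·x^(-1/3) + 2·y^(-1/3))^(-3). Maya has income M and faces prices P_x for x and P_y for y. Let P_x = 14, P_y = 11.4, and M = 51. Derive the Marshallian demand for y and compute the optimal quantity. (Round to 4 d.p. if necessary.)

y* = 1.4464

MRS = MU_x/MU_y = (5/2)·(y/x)^(4/3). Set equal to P_x/P_y.
Solve for the ratio: y/x = [(2/5)·P_x/P_y]^(0.75).
With the ratio pinned down, the budget gives x* = M/(P_x + P_y·(y/x)) and y* = (y/x)·x*.
Numerically y/x = 0.586763, so x* = 51/(14 + 11.4·0.586763) = 2.4651 and y* = 0.586763·2.4651 = 1.4464.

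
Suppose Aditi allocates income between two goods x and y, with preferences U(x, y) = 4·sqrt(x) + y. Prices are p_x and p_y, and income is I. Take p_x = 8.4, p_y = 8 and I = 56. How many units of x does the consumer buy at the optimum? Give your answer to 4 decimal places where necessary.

x* = 3.6281

MU_x = 2/√x, MU_y = 1. Tangency: 2/√x = p_x/p_y.
Thus x* = (2·p_y/p_x)² — independent of I — with the rest of income spent on y.
Plugging in: x* = (2·8/8.4)² = 3.6281.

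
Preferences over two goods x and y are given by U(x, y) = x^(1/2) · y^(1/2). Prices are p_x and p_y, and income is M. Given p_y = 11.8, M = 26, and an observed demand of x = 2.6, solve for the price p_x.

p_x = 5

MU_x/MU_y = (0.5·y)/(0.5·x); tangency sets this equal to p_x/p_y.
So 0.5·p_y·y = 0.5·p_x·x; combined with the budget, a share 0.5 of income goes to x.
Demand: x*(p_x,p_y,M) = 0.5·M/p_x and y* = 0.5·M/p_y.
Set x* = 2.6 in the demand function and solve for p_x: p_x = 5.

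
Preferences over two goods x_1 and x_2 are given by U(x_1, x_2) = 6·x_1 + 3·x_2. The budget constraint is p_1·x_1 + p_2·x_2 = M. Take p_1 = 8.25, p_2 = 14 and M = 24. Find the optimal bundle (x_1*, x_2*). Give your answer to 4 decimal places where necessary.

x_1 gives more utility per dollar, so spend all income on x_1: x_1* = M/p_1, x_2* = 0.
Numerically: x_1* = 2.9091, x_2* = 0.

x_1* = 2.9091, x_2* = 0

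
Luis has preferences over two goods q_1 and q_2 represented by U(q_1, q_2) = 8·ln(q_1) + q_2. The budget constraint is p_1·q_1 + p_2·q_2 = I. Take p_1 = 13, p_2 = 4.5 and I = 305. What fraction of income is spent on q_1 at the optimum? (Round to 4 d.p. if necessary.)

share on q_1 = 0.118

Set MRS = p_1/p_2: (8/q_1)/1 = p_1/p_2.
So q_1*(p_1,p_2) = 8·p_2/p_1, independent of income; and q_2* = (I − 8·p_2)/p_2.
At the given prices: q_1* = 8·4.5/13 = 2.7692, and q_2* = 59.7778.
Expenditure on q_1: 13·2.7692 = 36; share = 0.118.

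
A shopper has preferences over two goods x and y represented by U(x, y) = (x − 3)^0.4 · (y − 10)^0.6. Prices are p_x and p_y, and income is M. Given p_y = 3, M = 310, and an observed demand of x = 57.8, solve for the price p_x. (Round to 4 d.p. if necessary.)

p_x = 2

Let x' = x−3, y' = y−10. MRS = (2/3)·y'/x' = p_x/p_y.
After buying the subsistence bundle (3, 10), a share 0.4 of the remaining income goes to x: x* = 3 + 0.4·(M − 3p_x − 10p_y)/p_x.
Set x* = 57.8 in the demand function and solve for p_x: p_x = 2.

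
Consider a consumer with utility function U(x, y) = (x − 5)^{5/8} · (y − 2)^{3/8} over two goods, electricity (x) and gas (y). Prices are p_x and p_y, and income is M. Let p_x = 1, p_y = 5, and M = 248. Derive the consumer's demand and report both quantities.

This is Cobb-Douglas in (x−5, y−2): tangency gives 0.625·p_y·(y−2) = 0.375·p_x·(x−5).
Substituting into the budget: x* = 5 + 0.625·(M − 5·p_x − 2·p_y)/p_x, and y* = 2 + 0.375·(…)/p_y.
Discretionary income = 248 − 5·1 − 2·5 = 233; x* = 5 + 0.625·233/1 = 150.625; y* = 2 + 0.375·233/5 = 19.475.

x* = 150.625, y* = 19.475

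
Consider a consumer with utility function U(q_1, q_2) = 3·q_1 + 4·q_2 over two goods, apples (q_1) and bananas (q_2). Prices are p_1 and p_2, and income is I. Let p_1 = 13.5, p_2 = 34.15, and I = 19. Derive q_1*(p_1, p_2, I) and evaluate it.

Perfect substitutes: compare marginal utility per dollar. 3/p_1 vs 4/p_2 → 0.2222 vs 0.1171.
q_1 gives more utility per dollar, so spend all income on q_1: q_1* = I/p_1, q_2* = 0.
Numerically: q_1* = 1.4074, q_2* = 0.

q_1* = 1.4074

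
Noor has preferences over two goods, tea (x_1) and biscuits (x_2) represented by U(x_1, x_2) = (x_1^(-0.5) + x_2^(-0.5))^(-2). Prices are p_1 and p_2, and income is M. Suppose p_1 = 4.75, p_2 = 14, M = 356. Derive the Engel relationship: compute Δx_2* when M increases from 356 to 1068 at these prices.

Δx_2* = 29.9607

From the CES first-order condition, (x_2/x_1)^(1.5) = p_1/p_2.
Solve for the ratio: x_2/x_1 = [p_1/p_2]^(2/3).
With the ratio pinned down, the budget gives x_1* = M/(p_1 + p_2·(x_2/x_1)) and x_2* = (x_2/x_1)·x_1*.
Numerically x_2/x_1 = 0.486456, so x_1* = 356/(4.75 + 14·0.486456) = 30.7948 and x_2* = 0.486456·30.7948 = 14.9803.
At M' = 1068: x_2* = 44.941. Change: 44.941 − 14.9803 = 29.9607.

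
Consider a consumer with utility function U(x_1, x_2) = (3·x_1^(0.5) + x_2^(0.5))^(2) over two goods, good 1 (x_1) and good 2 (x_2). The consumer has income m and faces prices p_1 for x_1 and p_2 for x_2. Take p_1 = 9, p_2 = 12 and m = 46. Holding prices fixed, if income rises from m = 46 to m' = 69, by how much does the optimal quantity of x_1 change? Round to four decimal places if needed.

Δx_1* = 2.359

From the CES first-order condition, 3·(x_2/x_1)^(0.5) = p_1/p_2.
Hence x_2/x_1 = ((1/3)·p_1/p_2)^(1/(0.5)), i.e. raised to the 2 power.
With the ratio pinned down, the budget gives x_1* = m/(p_1 + p_2·(x_2/x_1)) and x_2* = (x_2/x_1)·x_1*.
Numerically x_2/x_1 = 0.0625, so x_1* = 46/(9 + 12·0.0625) = 4.7179.
At m' = 69: x_1* = 7.0769. Change: 7.0769 − 4.7179 = 2.359.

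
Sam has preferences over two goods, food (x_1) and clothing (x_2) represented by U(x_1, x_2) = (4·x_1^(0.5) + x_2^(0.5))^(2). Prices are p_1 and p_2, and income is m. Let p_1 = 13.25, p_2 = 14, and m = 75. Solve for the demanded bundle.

x_1* = 5.3443, x_2* = 0.2992

MU_x_1 ∝ 4·x_1^(-0.5), MU_x_2 ∝ x_2^(-0.5), so MRS = 4·(x_2/x_1)^(0.5) = p_1/p_2.
Hence x_2/x_1 = ((1/4)·p_1/p_2)^(1/(0.5)), i.e. raised to the 2 power.
Substitute x_2 = (x_2/x_1)·x_1 into the budget: x_1* = m/(p_1 + p_2·(x_2/x_1)).
Numerically x_2/x_1 = 0.055983, so x_1* = 75/(13.25 + 14·0.055983) = 5.3443 and x_2* = 0.055983·5.3443 = 0.2992.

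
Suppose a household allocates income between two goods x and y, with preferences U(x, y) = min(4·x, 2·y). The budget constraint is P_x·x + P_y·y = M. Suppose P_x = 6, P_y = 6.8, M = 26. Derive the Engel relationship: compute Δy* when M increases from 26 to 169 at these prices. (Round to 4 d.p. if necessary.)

With perfect complements, no substitution: consume in ratio x:y = 2:4.
Budget: P_x·x + P_y·2·x = M, so (2·P_x + 4·P_y)·x = 2·M.
Demand: x*(P_x,P_y,M) = 2·M/(2·P_x + 4·P_y), y* = 4·M/(2·P_x + 4·P_y).
Here 2·6 + 4·6.8 = 39.2, giving y* = 2.6531.
At M' = 169: y* = 17.2449. Change: 17.2449 − 2.6531 = 14.5918.

Δy* = 14.5918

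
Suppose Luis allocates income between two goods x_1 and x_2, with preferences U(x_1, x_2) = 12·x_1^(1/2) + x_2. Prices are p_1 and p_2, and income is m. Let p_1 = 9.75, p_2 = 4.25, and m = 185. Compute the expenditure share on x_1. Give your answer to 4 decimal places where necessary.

Utility is quasi-linear in x_2; the FOC for x_1 is 6/√x_1 = p_1/p_2.
Solve: √x_1 = 6·p_2/p_1, so x_1*(p_1,p_2) = (6·p_2/p_1)², and x_2* = (m − p_1·x_1*)/p_2.
Plugging in: x_1* = (6·4.25/9.75)² = 6.8402, x_2* = 27.8371.
Expenditure on x_1: 9.75·6.8402 = 66.6923; share = 0.3605.

share on x_1 = 0.3605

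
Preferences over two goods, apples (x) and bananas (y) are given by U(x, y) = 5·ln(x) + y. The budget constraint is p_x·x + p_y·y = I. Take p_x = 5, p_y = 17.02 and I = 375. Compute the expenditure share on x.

MU_x = 5/x, MU_y = 1. Tangency: 5/x = p_x/p_y.
So x*(p_x,p_y) = 5·p_y/p_x, independent of income; and y* = (I − 5·p_y)/p_y.
At the given prices: x* = 5·17.02/5 = 17.02, and y* = 17.0329.
Expenditure on x: 5·17.02 = 85.1; share = 0.2269.

share on x = 0.2269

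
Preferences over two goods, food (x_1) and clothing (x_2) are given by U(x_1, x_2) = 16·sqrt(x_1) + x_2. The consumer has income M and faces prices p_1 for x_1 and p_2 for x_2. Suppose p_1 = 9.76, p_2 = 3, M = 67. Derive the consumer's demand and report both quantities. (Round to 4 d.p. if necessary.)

Thus x_1* = (8·p_2/p_1)² — independent of M — with the rest of income spent on x_2.
Plugging in: x_1* = (8·3/9.76)² = 6.0468, x_2* = 2.6612.

x_1* = 6.0468, x_2* = 2.6612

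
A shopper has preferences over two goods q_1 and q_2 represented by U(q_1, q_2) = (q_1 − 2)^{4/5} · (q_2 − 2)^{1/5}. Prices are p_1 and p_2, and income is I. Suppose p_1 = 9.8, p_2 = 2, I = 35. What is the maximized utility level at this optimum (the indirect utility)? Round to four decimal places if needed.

V = 0.9692

Substituting into the budget: q_1* = 2 + 0.8·(I − 2·p_1 − 2·p_2)/p_1, and q_2* = 2 + 0.2·(…)/p_2.
Discretionary income = 35 − 2·9.8 − 2·2 = 11.4; q_1* = 2 + 0.8·11.4/9.8 = 2.9306; q_2* = 2 + 0.2·11.4/2 = 3.14.
Utility at the optimum: U(2.9306, 3.14) = 0.9692.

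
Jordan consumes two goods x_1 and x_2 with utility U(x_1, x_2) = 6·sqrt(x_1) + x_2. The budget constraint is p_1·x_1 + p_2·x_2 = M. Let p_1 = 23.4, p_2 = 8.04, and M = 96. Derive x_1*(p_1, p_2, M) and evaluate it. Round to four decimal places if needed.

Set MRS = p_1/p_2: 3·x_1^(−1/2) = p_1/p_2.
Solve: √x_1 = 3·p_2/p_1, so x_1*(p_1,p_2) = (3·p_2/p_1)², and x_2* = (M − p_1·x_1*)/p_2.
Plugging in: x_1* = (3·8.04/23.4)² = 1.0625.

x_1* = 1.0625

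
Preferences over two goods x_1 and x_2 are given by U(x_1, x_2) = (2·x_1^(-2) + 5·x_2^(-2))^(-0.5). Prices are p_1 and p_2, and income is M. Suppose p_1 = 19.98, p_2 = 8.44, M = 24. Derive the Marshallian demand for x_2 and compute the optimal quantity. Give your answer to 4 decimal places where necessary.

From the CES first-order condition, (2/5)·(x_2/x_1)^(3) = p_1/p_2.
Hence x_2/x_1 = ((5/2)·p_1/p_2)^(1/(3)), i.e. raised to the 1/3 power.
Substitute x_2 = (x_2/x_1)·x_1 into the budget: x_1* = M/(p_1 + p_2·(x_2/x_1)).
Numerically x_2/x_1 = 1.80883, so x_1* = 24/(19.98 + 8.44·1.80883) = 0.6809 and x_2* = 1.80883·0.6809 = 1.2317.

x_2* = 1.2317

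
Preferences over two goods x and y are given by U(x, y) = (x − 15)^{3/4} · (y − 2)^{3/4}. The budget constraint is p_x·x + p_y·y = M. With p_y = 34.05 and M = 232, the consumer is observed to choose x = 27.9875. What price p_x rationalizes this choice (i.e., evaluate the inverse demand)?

Let x' = x−15, y' = y−2. MRS = y'/x' = p_x/p_y.
After buying the subsistence bundle (15, 2), a share 0.5 of the remaining income goes to x: x* = 15 + 0.5·(M − 15p_x − 2p_y)/p_x.
Set x* = 27.9875 in the demand function and solve for p_x: p_x = 4.

p_x = 4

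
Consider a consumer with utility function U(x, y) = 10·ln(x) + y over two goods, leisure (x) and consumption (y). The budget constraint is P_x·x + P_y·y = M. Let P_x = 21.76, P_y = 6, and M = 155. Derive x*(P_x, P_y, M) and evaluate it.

Set MRS = P_x/P_y: (10/x)/1 = P_x/P_y.
So x*(P_x,P_y) = 10·P_y/P_x, independent of income; and y* = (M − 10·P_y)/P_y.
At the given prices: x* = 10·6/21.76 = 2.7574.

x* = 2.7574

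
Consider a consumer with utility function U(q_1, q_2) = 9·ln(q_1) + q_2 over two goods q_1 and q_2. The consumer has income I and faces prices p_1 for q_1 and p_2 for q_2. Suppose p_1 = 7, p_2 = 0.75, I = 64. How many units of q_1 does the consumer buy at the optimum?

q_1* = 0.9643

MU_q_1 = 9/q_1, MU_q_2 = 1. Tangency: 9/q_1 = p_1/p_2.
So q_1*(p_1,p_2) = 9·p_2/p_1, independent of income; and q_2* = (I − 9·p_2)/p_2.
At the given prices: q_1* = 9·0.75/7 = 0.9643.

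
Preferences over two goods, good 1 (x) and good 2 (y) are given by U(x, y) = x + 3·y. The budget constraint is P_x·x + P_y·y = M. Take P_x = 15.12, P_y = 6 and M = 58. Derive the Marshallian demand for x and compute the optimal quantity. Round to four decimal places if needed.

Perfect substitutes: compare marginal utility per dollar. 1/P_x vs 3/P_y → 0.0661 vs 0.5.
y gives more utility per dollar, so spend all income on y: y* = M/P_y, x* = 0.
Numerically: x* = 0, y* = 9.6667.

x* = 0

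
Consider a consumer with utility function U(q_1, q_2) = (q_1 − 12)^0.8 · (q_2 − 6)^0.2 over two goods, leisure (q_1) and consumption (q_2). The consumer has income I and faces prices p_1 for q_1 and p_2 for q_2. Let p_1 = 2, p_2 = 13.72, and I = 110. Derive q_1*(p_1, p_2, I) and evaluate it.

Substituting into the budget: q_1* = 12 + 0.8·(I − 12·p_1 − 6·p_2)/p_1, and q_2* = 6 + 0.2·(…)/p_2.
Discretionary income = 110 − 12·2 − 6·13.72 = 3.68; q_1* = 12 + 0.8·3.68/2 = 13.472.

q_1* = 13.472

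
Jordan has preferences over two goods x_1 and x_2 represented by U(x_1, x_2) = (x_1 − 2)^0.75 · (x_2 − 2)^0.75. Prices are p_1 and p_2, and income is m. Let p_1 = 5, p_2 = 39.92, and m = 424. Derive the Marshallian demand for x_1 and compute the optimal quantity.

x_1* = 35.416

Substituting into the budget: x_1* = 2 + 0.5·(m − 2·p_1 − 2·p_2)/p_1, and x_2* = 2 + 0.5·(…)/p_2.
Discretionary income = 424 − 2·5 − 2·39.92 = 334.16; x_1* = 2 + 0.5·334.16/5 = 35.416.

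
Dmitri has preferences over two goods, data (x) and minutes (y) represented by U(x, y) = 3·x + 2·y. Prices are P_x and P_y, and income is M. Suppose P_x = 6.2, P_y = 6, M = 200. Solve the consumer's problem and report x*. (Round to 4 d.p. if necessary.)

Linear utility — the consumer picks whichever good has higher MU/price: 3/6.2 = 0.4839 vs 2/6 = 0.3333.
x gives more utility per dollar, so spend all income on x: x* = M/P_x, y* = 0.
Numerically: x* = 32.2581, y* = 0.

x* = 32.2581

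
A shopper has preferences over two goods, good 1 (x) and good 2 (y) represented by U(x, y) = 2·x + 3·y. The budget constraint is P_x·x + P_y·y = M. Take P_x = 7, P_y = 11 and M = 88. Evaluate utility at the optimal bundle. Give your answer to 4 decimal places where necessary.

V = 25.1429

Perfect substitutes: compare marginal utility per dollar. 2/P_x vs 3/P_y → 0.2857 vs 0.2727.
x gives more utility per dollar, so spend all income on x: x* = M/P_x, y* = 0.
Numerically: x* = 12.5714, y* = 0.
Utility at the optimum: U(12.5714, 0) = 25.1429.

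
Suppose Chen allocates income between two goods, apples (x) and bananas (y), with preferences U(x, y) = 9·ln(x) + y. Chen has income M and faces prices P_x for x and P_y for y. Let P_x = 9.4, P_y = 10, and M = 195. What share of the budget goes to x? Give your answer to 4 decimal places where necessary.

So x*(P_x,P_y) = 9·P_y/P_x, independent of income; and y* = (M − 9·P_y)/P_y.
At the given prices: x* = 9·10/9.4 = 9.5745, and y* = 10.5.
Expenditure on x: 9.4·9.5745 = 90; share = 0.4615.

share on x = 0.4615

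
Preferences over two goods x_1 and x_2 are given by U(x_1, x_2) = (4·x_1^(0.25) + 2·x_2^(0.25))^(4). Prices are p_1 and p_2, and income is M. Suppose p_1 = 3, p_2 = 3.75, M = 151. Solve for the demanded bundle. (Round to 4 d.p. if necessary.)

x_1* = 36.7825, x_2* = 10.8406

MU_x_1 ∝ 4·x_1^(-0.75), MU_x_2 ∝ 2·x_2^(-0.75), so MRS = 2·(x_2/x_1)^(0.75) = p_1/p_2.
Solve for the ratio: x_2/x_1 = [(1/2)·p_1/p_2]^(4/3).
With the ratio pinned down, the budget gives x_1* = M/(p_1 + p_2·(x_2/x_1)) and x_2* = (x_2/x_1)·x_1*.
Numerically x_2/x_1 = 0.294723, so x_1* = 151/(3 + 3.75·0.294723) = 36.7825 and x_2* = 0.294723·36.7825 = 10.8406.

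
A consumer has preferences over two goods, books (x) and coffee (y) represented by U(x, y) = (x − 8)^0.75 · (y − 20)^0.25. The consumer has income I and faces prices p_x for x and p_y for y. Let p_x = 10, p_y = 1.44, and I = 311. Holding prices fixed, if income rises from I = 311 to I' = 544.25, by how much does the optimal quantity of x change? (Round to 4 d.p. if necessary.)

This is Cobb-Douglas in (x−8, y−20): tangency gives 0.75·p_y·(y−20) = 0.25·p_x·(x−8).
After buying the subsistence bundle (8, 20), a share 0.75 of the remaining income goes to x: x* = 8 + 0.75·(I − 8p_x − 20p_y)/p_x.
Discretionary income = 311 − 8·10 − 20·1.44 = 202.2; x* = 8 + 0.75·202.2/10 = 23.165.
At I' = 544.25: x* = 40.6587. Change: 40.6587 − 23.165 = 17.4937.

Δx* = 17.4937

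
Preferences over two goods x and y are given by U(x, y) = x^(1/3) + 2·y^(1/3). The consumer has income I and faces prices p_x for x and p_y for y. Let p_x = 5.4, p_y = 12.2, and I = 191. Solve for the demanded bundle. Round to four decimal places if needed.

x* = 12.2739, y* = 10.223

From the CES first-order condition, (1/2)·(y/x)^(2/3) = p_x/p_y.
Solve for the ratio: y/x = [2·p_x/p_y]^(1.5).
With the ratio pinned down, the budget gives x* = I/(p_x + p_y·(y/x)) and y* = (y/x)·x*.
Numerically y/x = 0.832906, so x* = 191/(5.4 + 12.2·0.832906) = 12.2739 and y* = 0.832906·12.2739 = 10.223.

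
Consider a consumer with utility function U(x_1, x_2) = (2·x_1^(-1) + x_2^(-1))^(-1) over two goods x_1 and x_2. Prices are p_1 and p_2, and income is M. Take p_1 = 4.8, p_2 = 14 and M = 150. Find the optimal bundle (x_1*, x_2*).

x_1* = 14.1555, x_2* = 5.861

MRS = MU_x_1/MU_x_2 = 2·(x_2/x_1)^(2). Set equal to p_1/p_2.
Solve for the ratio: x_2/x_1 = [(1/2)·p_1/p_2]^(0.5).
Substitute x_2 = (x_2/x_1)·x_1 into the budget: x_1* = M/(p_1 + p_2·(x_2/x_1)).
Numerically x_2/x_1 = 0.414039, so x_1* = 150/(4.8 + 14·0.414039) = 14.1555 and x_2* = 0.414039·14.1555 = 5.861.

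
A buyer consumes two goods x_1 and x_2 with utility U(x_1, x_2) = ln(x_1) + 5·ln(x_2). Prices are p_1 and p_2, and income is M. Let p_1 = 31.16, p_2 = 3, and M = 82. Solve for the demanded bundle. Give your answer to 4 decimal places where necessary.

x_1* = 0.4386, x_2* = 22.7778

MU_x_1/MU_x_2 = (x_2)/(5·x_1); tangency sets this equal to p_1/p_2.
Rearranging, p_2·x_2 = 5·p_1·x_1. Substituting into the budget gives p_1·x_1·(1 + 5) = M.
Demand: x_1*(p_1,p_2,M) = 1/6·M/p_1 and x_2* = 5/6·M/p_2.
At p_1=31.16, p_2=3, M=82: x_1* = 1/6·82/31.16 = 0.4386, x_2* = 22.7778.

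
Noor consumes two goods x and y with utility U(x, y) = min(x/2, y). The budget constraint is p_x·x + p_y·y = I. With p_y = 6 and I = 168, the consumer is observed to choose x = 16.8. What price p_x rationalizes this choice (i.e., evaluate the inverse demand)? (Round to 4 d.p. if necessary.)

p_x = 7

With perfect complements, no substitution: consume in ratio x:y = 2:1.
Budget: p_x·x + p_y·(1/2)·x = I, so (2·p_x + p_y)·x = 2·I.
Demand: x*(p_x,p_y,I) = 2·I/(2·p_x + p_y), y* = I/(2·p_x + p_y).
Set x* = 16.8 in the demand function and solve for p_x: p_x = 7.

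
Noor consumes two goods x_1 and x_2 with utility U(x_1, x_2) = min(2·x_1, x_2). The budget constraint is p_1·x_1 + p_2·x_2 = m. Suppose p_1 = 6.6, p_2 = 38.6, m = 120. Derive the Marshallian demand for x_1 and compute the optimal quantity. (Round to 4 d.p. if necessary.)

With perfect complements, no substitution: consume in ratio x_1:x_2 = 1:2.
Budget: p_1·x_1 + p_2·2·x_1 = m, so (p_1 + 2·p_2)·x_1 = m.
Demand: x_1*(p_1,p_2,m) = m/(p_1 + 2·p_2), x_2* = 2·m/(p_1 + 2·p_2).
Here 6.6 + 2·38.6 = 83.8, giving x_1* = 1.432.

x_1* = 1.432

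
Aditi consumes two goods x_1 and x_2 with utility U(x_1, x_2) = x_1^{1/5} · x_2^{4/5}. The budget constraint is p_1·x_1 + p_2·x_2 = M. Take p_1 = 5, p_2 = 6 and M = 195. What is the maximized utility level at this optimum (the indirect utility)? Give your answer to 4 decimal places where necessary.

V = 20.4361

Tangency: MRS = (1/4)·x_2/x_1 = p_1/p_2.
Rearranging, p_2·x_2 = 4·p_1·x_1. Substituting into the budget gives p_1·x_1·(1 + 4) = M.
Demand: x_1*(p_1,p_2,M) = 0.2·M/p_1 and x_2* = 0.8·M/p_2.
At p_1=5, p_2=6, M=195: x_1* = 0.2·195/5 = 7.8, x_2* = 26.
Utility at the optimum: U(7.8, 26) = 20.4361.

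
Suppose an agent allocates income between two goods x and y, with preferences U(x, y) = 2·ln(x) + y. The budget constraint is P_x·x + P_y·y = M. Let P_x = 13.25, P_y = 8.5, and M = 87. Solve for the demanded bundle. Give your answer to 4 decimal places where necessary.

x* = 1.283, y* = 8.2353

MU_x = 2/x, MU_y = 1. Tangency: 2/x = P_x/P_y.
So x*(P_x,P_y) = 2·P_y/P_x, independent of income; and y* = (M − 2·P_y)/P_y.
At the given prices: x* = 2·8.5/13.25 = 1.283, and y* = 8.2353.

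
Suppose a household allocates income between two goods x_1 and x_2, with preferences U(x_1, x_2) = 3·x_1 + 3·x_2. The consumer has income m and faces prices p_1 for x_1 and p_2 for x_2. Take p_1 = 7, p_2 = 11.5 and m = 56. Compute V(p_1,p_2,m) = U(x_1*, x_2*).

Linear utility — the consumer picks whichever good has higher MU/price: 3/7 = 0.4286 vs 3/11.5 = 0.2609.
x_1 gives more utility per dollar, so spend all income on x_1: x_1* = m/p_1, x_2* = 0.
Numerically: x_1* = 8, x_2* = 0.
Utility at the optimum: U(8, 0) = 24.

V = 24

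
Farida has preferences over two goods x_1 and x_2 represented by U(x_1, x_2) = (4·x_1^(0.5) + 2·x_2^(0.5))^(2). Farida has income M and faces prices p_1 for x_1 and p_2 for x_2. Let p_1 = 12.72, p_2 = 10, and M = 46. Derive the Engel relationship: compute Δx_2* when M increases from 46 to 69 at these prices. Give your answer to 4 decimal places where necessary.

With the ratio pinned down, the budget gives x_1* = M/(p_1 + p_2·(x_2/x_1)) and x_2* = (x_2/x_1)·x_1*.
Numerically x_2/x_1 = 0.404496, so x_1* = 46/(12.72 + 10·0.404496) = 2.7438 and x_2* = 0.404496·2.7438 = 1.1099.
At M' = 69: x_2* = 1.6648. Change: 1.6648 − 1.1099 = 0.5549.

Δx_2* = 0.5549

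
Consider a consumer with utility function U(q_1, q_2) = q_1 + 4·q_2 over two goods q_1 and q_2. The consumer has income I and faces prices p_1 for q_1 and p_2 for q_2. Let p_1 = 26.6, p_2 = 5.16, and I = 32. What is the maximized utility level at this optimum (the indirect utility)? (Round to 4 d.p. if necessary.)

Perfect substitutes: compare marginal utility per dollar. 1/p_1 vs 4/p_2 → 0.0376 vs 0.7752.
q_2 gives more utility per dollar, so spend all income on q_2: q_2* = I/p_2, q_1* = 0.
Numerically: q_1* = 0, q_2* = 6.2016.
Utility at the optimum: U(0, 6.2016) = 24.8062.

V = 24.8062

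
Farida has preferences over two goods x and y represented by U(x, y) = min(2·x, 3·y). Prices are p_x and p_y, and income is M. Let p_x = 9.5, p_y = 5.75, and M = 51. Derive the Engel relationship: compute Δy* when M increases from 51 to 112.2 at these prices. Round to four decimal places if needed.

Leontief preferences: the optimum is at the kink where x/3 = y/2, i.e. y = (2/3)·x.
Budget: p_x·x + p_y·(2/3)·x = M, so (3·p_x + 2·p_y)·x = 3·M.
Demand: x*(p_x,p_y,M) = 3·M/(3·p_x + 2·p_y), y* = 2·M/(3·p_x + 2·p_y).
Here 3·9.5 + 2·5.75 = 40, giving y* = 2.55.
At M' = 112.2: y* = 5.61. Change: 5.61 − 2.55 = 3.06.

Δy* = 3.06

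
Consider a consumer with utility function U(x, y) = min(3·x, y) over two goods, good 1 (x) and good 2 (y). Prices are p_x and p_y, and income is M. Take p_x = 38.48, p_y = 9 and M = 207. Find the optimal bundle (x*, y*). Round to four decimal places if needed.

Leontief preferences: the optimum is at the kink where x/1 = y/3, i.e. y = 3·x.
Budget: p_x·x + p_y·3·x = M, so (p_x + 3·p_y)·x = M.
Demand: x*(p_x,p_y,M) = M/(p_x + 3·p_y), y* = 3·M/(p_x + 3·p_y).
Here 38.48 + 3·9 = 65.48, giving x* = 3.1613 and y* = 9.4838.

x* = 3.1613, y* = 9.4838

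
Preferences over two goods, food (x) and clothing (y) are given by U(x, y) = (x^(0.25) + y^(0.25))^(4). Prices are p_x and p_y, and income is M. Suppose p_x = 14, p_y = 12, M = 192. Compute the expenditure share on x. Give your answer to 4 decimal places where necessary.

From the CES first-order condition, (y/x)^(0.75) = p_x/p_y.
Hence y/x = (p_x/p_y)^(1/(0.75)), i.e. raised to the 4/3 power.
Substitute y = (y/x)·x into the budget: x* = M/(p_x + p_y·(y/x)).
Numerically y/x = 1.228181, so x* = 192/(14 + 12·1.228181) = 6.681 and y* = 1.228181·6.681 = 8.2055.
Expenditure on x: 14·6.681 = 93.5341; share = 0.4872.

share on x = 0.4872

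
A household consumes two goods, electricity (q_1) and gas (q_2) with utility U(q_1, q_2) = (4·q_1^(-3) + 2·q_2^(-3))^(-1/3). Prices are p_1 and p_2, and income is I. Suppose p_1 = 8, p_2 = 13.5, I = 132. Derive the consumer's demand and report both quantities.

MRS = MU_q_1/MU_q_2 = 2·(q_2/q_1)^(4). Set equal to p_1/p_2.
Hence q_2/q_1 = ((1/2)·p_1/p_2)^(1/(4)), i.e. raised to the 0.25 power.
With the ratio pinned down, the budget gives q_1* = I/(p_1 + p_2·(q_2/q_1)) and q_2* = (q_2/q_1)·q_1*.
Numerically q_2/q_1 = 0.737788, so q_1* = 132/(8 + 13.5·0.737788) = 7.3496 and q_2* = 0.737788·7.3496 = 5.4225.

q_1* = 7.3496, q_2* = 5.4225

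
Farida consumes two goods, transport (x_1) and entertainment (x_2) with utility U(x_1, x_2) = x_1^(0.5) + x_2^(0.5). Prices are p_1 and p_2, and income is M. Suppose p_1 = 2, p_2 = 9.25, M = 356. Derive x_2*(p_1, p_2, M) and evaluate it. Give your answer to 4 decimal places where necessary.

MU_x_1 ∝ x_1^(-0.5), MU_x_2 ∝ x_2^(-0.5), so MRS = (x_2/x_1)^(0.5) = p_1/p_2.
Hence x_2/x_1 = (p_1/p_2)^(1/(0.5)), i.e. raised to the 2 power.
With the ratio pinned down, the budget gives x_1* = M/(p_1 + p_2·(x_2/x_1)) and x_2* = (x_2/x_1)·x_1*.
Numerically x_2/x_1 = 0.046749, so x_1* = 356/(2 + 9.25·0.046749) = 146.3556 and x_2* = 0.046749·146.3556 = 6.842.

x_2* = 6.842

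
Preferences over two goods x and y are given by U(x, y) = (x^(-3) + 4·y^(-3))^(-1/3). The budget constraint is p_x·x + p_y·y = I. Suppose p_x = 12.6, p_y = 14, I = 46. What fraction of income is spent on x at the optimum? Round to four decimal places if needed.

share on x = 0.3952

MRS = MU_x/MU_y = (1/4)·(y/x)^(4). Set equal to p_x/p_y.
Solve for the ratio: y/x = [4·p_x/p_y]^(0.25).
With the ratio pinned down, the budget gives x* = I/(p_x + p_y·(y/x)) and y* = (y/x)·x*.
Numerically y/x = 1.377449, so x* = 46/(12.6 + 14·1.377449) = 1.4427 and y* = 1.377449·1.4427 = 1.9873.
Expenditure on x: 12.6·1.4427 = 18.1782; share = 0.3952.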